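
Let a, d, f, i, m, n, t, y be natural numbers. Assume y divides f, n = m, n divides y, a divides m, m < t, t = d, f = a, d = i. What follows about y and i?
y < i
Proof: Because t = d and d = i, t = i. From n = m and n divides y, m divides y. f = a and y divides f, therefore y divides a. a divides m, so y divides m. Since m divides y, m = y. m < t, so y < t. Since t = i, y < i.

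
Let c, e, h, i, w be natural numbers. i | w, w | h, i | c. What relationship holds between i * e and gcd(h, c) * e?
i * e | gcd(h, c) * e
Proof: Because i | w and w | h, i | h. Because i | c, i | gcd(h, c). Then i * e | gcd(h, c) * e.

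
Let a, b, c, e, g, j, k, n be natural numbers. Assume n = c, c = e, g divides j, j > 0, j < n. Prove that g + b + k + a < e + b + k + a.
From n = c and c = e, n = e. From g divides j and j > 0, g ≤ j. j < n, so g < n. Since n = e, g < e. Then g + b < e + b. Then g + b + k < e + b + k. Then g + b + k + a < e + b + k + a.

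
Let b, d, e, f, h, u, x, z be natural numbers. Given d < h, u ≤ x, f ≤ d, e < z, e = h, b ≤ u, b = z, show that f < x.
f ≤ d and d < h, so f < h. From b = z and b ≤ u, z ≤ u. u ≤ x, so z ≤ x. e < z, so e < x. e = h, so h < x. Since f < h, f < x.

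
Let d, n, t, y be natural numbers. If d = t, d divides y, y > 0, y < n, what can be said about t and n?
t < n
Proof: d = t and d divides y, thus t divides y. Since y > 0, t ≤ y. y < n, so t < n.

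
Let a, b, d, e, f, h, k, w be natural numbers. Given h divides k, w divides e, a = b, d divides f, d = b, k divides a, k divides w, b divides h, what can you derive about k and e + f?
k divides e + f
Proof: k divides w and w divides e, so k divides e. b divides h and h divides k, hence b divides k. a = b and k divides a, hence k divides b. Since b divides k, b = k. d = b and d divides f, so b divides f. Since b = k, k divides f. k divides e, so k divides e + f.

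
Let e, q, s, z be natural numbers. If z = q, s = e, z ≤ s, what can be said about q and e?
q ≤ e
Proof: s = e and z ≤ s, hence z ≤ e. Since z = q, q ≤ e.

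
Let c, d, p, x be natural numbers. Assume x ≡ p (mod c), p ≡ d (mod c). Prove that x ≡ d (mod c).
x ≡ p (mod c) and p ≡ d (mod c). By transitivity, x ≡ d (mod c).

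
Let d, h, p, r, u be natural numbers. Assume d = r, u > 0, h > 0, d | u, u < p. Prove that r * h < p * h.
d | u and u > 0, so d ≤ u. Since d = r, r ≤ u. Since u < p, r < p. h > 0, so r * h < p * h.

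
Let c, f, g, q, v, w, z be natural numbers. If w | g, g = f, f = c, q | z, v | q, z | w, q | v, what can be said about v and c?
v | c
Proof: q | v and v | q, hence q = v. q | z and z | w, hence q | w. g = f and w | g, so w | f. q | w, so q | f. Since f = c, q | c. q = v, so v | c.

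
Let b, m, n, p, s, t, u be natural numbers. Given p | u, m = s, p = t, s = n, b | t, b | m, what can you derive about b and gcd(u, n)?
b | gcd(u, n)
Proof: Since p = t and p | u, t | u. Since b | t, b | u. Because m = s and b | m, b | s. Since s = n, b | n. b | u, so b | gcd(u, n).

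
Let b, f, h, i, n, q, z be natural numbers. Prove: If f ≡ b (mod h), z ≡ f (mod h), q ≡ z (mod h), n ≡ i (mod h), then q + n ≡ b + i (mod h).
q ≡ z (mod h) and z ≡ f (mod h), therefore q ≡ f (mod h). Since f ≡ b (mod h), q ≡ b (mod h). Combined with n ≡ i (mod h), by adding congruences, q + n ≡ b + i (mod h).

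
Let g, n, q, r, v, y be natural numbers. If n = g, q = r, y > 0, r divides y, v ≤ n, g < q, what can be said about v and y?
v < y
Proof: n = g and v ≤ n, therefore v ≤ g. q = r and g < q, hence g < r. r divides y and y > 0, therefore r ≤ y. Since g < r, g < y. Because v ≤ g, v < y.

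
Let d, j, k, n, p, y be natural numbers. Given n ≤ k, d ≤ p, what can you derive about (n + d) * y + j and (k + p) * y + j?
(n + d) * y + j ≤ (k + p) * y + j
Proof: Because n ≤ k and d ≤ p, n + d ≤ k + p. By multiplying by a non-negative, (n + d) * y ≤ (k + p) * y. Then (n + d) * y + j ≤ (k + p) * y + j.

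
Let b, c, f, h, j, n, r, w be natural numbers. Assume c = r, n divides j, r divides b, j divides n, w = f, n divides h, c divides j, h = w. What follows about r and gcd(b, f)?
r divides gcd(b, f)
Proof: h = w and w = f, hence h = f. n divides j and j divides n, therefore n = j. n divides h, so j divides h. Since c divides j, c divides h. Since h = f, c divides f. c = r, so r divides f. Since r divides b, r divides gcd(b, f).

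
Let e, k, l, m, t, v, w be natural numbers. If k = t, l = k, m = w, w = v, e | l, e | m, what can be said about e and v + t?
e | v + t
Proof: m = w and w = v, thus m = v. e | m, so e | v. l = k and k = t, therefore l = t. Since e | l, e | t. Since e | v, e | v + t.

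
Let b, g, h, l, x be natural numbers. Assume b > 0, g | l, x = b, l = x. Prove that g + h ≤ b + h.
l = x and x = b, therefore l = b. Since g | l, g | b. b > 0, so g ≤ b. Then g + h ≤ b + h.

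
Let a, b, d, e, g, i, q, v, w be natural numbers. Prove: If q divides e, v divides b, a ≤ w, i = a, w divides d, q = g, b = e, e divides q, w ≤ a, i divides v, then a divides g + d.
e divides q and q divides e, hence e = q. q = g, so e = g. From i divides v and v divides b, i divides b. Because b = e, i divides e. i = a, so a divides e. e = g, so a divides g. From w ≤ a and a ≤ w, w = a. Since w divides d, a divides d. a divides g, so a divides g + d.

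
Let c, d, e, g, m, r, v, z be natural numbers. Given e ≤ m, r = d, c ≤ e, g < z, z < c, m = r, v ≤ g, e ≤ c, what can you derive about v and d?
v < d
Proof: Since v ≤ g and g < z, v < z. From c ≤ e and e ≤ c, c = e. Since z < c, z < e. Because m = r and r = d, m = d. Because e ≤ m, e ≤ d. Since z < e, z < d. Since v < z, v < d.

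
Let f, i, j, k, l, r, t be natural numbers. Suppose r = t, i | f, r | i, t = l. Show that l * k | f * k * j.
r = t and t = l, therefore r = l. Because r | i and i | f, r | f. Since r = l, l | f. Then l * k | f * k. Then l * k | f * k * j.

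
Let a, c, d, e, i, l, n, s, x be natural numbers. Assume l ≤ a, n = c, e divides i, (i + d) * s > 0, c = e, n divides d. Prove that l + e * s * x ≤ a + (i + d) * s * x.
From n = c and c = e, n = e. n divides d, so e divides d. Since e divides i, e divides i + d. Then e * s divides (i + d) * s. (i + d) * s > 0, so e * s ≤ (i + d) * s. By multiplying by a non-negative, e * s * x ≤ (i + d) * s * x. Since l ≤ a, l + e * s * x ≤ a + (i + d) * s * x.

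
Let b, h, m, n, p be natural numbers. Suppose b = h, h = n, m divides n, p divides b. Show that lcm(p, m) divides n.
Since b = h and p divides b, p divides h. Since h = n, p divides n. From m divides n, lcm(p, m) divides n.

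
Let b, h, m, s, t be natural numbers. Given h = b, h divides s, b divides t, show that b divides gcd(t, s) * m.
h = b and h divides s, hence b divides s. Because b divides t, b divides gcd(t, s). Then b divides gcd(t, s) * m.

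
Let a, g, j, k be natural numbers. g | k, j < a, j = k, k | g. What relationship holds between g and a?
g < a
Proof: k | g and g | k, so k = g. j = k, so j = g. j < a, so g < a.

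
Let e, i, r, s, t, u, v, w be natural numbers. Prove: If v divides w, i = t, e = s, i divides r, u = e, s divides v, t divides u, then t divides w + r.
u = e and e = s, therefore u = s. t divides u, so t divides s. s divides v, so t divides v. Because v divides w, t divides w. Because i = t and i divides r, t divides r. t divides w, so t divides w + r.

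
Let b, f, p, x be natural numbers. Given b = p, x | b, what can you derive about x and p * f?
x | p * f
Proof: b = p and x | b, hence x | p. Then x | p * f.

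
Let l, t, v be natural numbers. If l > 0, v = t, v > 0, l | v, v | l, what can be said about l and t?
l = t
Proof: l | v and v > 0, so l ≤ v. v | l and l > 0, therefore v ≤ l. Since l ≤ v, l = v. v = t, so l = t.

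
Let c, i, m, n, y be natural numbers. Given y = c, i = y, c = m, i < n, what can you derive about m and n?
m < n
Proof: Since i = y and y = c, i = c. Since c = m, i = m. Since i < n, m < n.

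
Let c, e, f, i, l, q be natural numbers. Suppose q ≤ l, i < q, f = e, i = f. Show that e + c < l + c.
i = f and f = e, so i = e. i < q and q ≤ l, so i < l. i = e, so e < l. Then e + c < l + c.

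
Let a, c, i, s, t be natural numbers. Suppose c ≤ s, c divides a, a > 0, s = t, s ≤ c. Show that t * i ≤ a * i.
From c ≤ s and s ≤ c, c = s. Since s = t, c = t. Since c divides a, t divides a. Since a > 0, t ≤ a. By multiplying by a non-negative, t * i ≤ a * i.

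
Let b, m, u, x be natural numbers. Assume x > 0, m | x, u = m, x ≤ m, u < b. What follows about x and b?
x < b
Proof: m | x and x > 0, hence m ≤ x. Since x ≤ m, m = x. u = m, so u = x. u < b, so x < b.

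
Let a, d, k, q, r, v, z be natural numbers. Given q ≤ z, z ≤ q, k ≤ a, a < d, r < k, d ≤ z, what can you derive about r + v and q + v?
r + v < q + v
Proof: z ≤ q and q ≤ z, so z = q. a < d and d ≤ z, so a < z. Since k ≤ a, k < z. Because z = q, k < q. r < k, so r < q. Then r + v < q + v.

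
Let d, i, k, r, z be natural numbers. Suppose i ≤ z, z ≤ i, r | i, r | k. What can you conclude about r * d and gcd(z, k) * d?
r * d | gcd(z, k) * d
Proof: i ≤ z and z ≤ i, thus i = z. Since r | i, r | z. Since r | k, r | gcd(z, k). Then r * d | gcd(z, k) * d.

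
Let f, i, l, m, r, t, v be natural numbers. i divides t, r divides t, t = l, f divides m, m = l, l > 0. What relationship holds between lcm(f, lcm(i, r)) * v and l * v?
lcm(f, lcm(i, r)) * v ≤ l * v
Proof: m = l and f divides m, so f divides l. Since i divides t and r divides t, lcm(i, r) divides t. Since t = l, lcm(i, r) divides l. Because f divides l, lcm(f, lcm(i, r)) divides l. Since l > 0, lcm(f, lcm(i, r)) ≤ l. By multiplying by a non-negative, lcm(f, lcm(i, r)) * v ≤ l * v.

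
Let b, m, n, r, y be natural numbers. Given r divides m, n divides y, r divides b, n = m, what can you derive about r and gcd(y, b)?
r divides gcd(y, b)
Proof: Since n = m and n divides y, m divides y. Since r divides m, r divides y. Because r divides b, r divides gcd(y, b).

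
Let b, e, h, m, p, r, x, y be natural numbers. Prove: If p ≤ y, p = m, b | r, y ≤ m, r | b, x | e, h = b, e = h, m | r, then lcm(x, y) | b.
e = h and x | e, therefore x | h. Since h = b, x | b. p = m and p ≤ y, hence m ≤ y. Since y ≤ m, m = y. From r | b and b | r, r = b. Since m | r, m | b. m = y, so y | b. Since x | b, lcm(x, y) | b.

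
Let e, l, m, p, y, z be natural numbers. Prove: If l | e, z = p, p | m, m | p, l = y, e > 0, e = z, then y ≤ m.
p | m and m | p, hence p = m. e = z and z = p, thus e = p. l = y and l | e, hence y | e. e > 0, so y ≤ e. e = p, so y ≤ p. p = m, so y ≤ m.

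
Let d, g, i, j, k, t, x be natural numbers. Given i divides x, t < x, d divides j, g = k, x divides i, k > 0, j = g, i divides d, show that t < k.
x divides i and i divides x, thus x = i. Because t < x, t < i. Since j = g and g = k, j = k. Since i divides d and d divides j, i divides j. Since j = k, i divides k. k > 0, so i ≤ k. Since t < i, t < k.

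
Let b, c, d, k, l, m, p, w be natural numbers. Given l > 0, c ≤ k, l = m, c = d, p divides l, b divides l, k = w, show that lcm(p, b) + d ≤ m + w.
p divides l and b divides l, therefore lcm(p, b) divides l. Since l > 0, lcm(p, b) ≤ l. Because l = m, lcm(p, b) ≤ m. c = d and c ≤ k, so d ≤ k. Since k = w, d ≤ w. Since lcm(p, b) ≤ m, lcm(p, b) + d ≤ m + w.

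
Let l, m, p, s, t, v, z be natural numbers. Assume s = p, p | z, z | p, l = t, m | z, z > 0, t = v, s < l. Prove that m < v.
m | z and z > 0, so m ≤ z. p | z and z | p, thus p = z. Since s = p, s = z. Because l = t and s < l, s < t. Since t = v, s < v. From s = z, z < v. m ≤ z, so m < v.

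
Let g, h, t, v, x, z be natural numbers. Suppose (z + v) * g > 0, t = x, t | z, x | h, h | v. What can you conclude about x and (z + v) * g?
x ≤ (z + v) * g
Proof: t = x and t | z, therefore x | z. Because x | h and h | v, x | v. x | z, so x | z + v. Then x | (z + v) * g. (z + v) * g > 0, so x ≤ (z + v) * g.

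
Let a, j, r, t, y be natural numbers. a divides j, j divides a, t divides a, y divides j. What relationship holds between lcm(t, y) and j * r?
lcm(t, y) divides j * r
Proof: a divides j and j divides a, thus a = j. Since t divides a, t divides j. Since y divides j, lcm(t, y) divides j. Then lcm(t, y) divides j * r.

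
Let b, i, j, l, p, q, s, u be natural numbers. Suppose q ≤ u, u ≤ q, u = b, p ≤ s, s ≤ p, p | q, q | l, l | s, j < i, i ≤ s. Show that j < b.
q ≤ u and u ≤ q, thus q = u. Since u = b, q = b. p ≤ s and s ≤ p, thus p = s. Since p | q, s | q. Since q | l and l | s, q | s. Because s | q, s = q. j < i and i ≤ s, thus j < s. s = q, so j < q. Since q = b, j < b.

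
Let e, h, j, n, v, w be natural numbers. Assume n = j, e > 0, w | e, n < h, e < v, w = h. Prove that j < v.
Because w = h and w | e, h | e. e > 0, so h ≤ e. n < h, so n < e. e < v, so n < v. From n = j, j < v.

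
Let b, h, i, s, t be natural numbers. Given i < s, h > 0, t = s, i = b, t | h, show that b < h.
t = s and t | h, hence s | h. Since h > 0, s ≤ h. Since i < s, i < h. i = b, so b < h.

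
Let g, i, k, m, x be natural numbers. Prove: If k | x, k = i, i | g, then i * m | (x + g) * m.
k = i and k | x, so i | x. i | g, so i | x + g. Then i * m | (x + g) * m.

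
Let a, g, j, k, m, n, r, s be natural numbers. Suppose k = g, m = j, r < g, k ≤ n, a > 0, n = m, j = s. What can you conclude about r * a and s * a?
r * a < s * a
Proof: Since n = m and m = j, n = j. Since j = s, n = s. k = g and k ≤ n, therefore g ≤ n. r < g, so r < n. Since n = s, r < s. a > 0, so r * a < s * a.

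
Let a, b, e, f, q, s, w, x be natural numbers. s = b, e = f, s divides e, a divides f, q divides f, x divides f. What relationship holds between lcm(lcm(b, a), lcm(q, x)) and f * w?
lcm(lcm(b, a), lcm(q, x)) divides f * w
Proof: Since e = f and s divides e, s divides f. s = b, so b divides f. Since a divides f, lcm(b, a) divides f. q divides f and x divides f, hence lcm(q, x) divides f. Since lcm(b, a) divides f, lcm(lcm(b, a), lcm(q, x)) divides f. Then lcm(lcm(b, a), lcm(q, x)) divides f * w.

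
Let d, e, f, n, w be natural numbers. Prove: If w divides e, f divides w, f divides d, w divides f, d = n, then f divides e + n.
w divides f and f divides w, so w = f. w divides e, so f divides e. Since d = n and f divides d, f divides n. f divides e, so f divides e + n.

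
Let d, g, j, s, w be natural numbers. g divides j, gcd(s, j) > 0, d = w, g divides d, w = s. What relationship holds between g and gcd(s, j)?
g ≤ gcd(s, j)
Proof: d = w and w = s, thus d = s. g divides d, so g divides s. Since g divides j, g divides gcd(s, j). Since gcd(s, j) > 0, g ≤ gcd(s, j).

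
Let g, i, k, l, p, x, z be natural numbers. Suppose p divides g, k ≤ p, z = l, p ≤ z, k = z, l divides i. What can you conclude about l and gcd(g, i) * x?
l divides gcd(g, i) * x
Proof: From k = z and k ≤ p, z ≤ p. Since p ≤ z, p = z. From z = l, p = l. Since p divides g, l divides g. l divides i, so l divides gcd(g, i). Then l divides gcd(g, i) * x.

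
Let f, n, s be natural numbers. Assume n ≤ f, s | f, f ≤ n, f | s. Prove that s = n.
s | f and f | s, hence s = f. From f ≤ n and n ≤ f, f = n. s = f, so s = n.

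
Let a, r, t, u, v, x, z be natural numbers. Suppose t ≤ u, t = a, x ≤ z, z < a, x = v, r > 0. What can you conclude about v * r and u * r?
v * r < u * r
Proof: Because x ≤ z and z < a, x < a. Since x = v, v < a. Since t = a and t ≤ u, a ≤ u. From v < a, v < u. From r > 0, v * r < u * r.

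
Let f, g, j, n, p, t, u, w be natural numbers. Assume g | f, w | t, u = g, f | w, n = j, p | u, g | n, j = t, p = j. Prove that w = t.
n = j and g | n, thus g | j. u = g and p | u, hence p | g. Since p = j, j | g. Since g | j, g = j. Since j = t, g = t. g | f and f | w, so g | w. Since g = t, t | w. w | t, so w = t.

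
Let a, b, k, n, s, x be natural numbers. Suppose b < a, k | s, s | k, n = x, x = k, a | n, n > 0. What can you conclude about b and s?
b < s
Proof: k | s and s | k, hence k = s. n = x and x = k, therefore n = k. a | n and n > 0, thus a ≤ n. Because n = k, a ≤ k. k = s, so a ≤ s. b < a, so b < s.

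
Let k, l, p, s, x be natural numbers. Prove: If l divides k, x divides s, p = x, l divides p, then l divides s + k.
Since p = x and l divides p, l divides x. Since x divides s, l divides s. Since l divides k, l divides s + k.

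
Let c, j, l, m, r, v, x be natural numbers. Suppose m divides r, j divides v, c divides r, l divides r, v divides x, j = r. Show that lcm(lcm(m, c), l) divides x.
m divides r and c divides r, so lcm(m, c) divides r. l divides r, so lcm(lcm(m, c), l) divides r. Since j divides v and v divides x, j divides x. From j = r, r divides x. Since lcm(lcm(m, c), l) divides r, lcm(lcm(m, c), l) divides x.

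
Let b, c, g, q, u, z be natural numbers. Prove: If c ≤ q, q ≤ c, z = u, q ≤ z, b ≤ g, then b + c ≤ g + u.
q ≤ c and c ≤ q, so q = c. z = u and q ≤ z, therefore q ≤ u. Since q = c, c ≤ u. Since b ≤ g, b + c ≤ g + u.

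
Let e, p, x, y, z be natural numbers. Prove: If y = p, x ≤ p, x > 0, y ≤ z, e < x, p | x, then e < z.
From p | x and x > 0, p ≤ x. Since x ≤ p, p = x. Since y = p, y = x. Since y ≤ z, x ≤ z. From e < x, e < z.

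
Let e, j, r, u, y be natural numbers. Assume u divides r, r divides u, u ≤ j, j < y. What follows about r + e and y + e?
r + e < y + e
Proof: From u divides r and r divides u, u = r. u ≤ j and j < y, thus u < y. From u = r, r < y. Then r + e < y + e.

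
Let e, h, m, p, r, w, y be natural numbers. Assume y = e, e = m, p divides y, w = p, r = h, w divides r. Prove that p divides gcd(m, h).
Because y = e and e = m, y = m. Since p divides y, p divides m. Because r = h and w divides r, w divides h. w = p, so p divides h. Since p divides m, p divides gcd(m, h).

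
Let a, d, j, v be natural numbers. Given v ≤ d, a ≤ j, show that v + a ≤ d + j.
Since v ≤ d and a ≤ j, by adding inequalities, v + a ≤ d + j.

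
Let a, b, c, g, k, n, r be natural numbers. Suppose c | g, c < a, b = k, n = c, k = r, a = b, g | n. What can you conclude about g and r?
g < r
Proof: a = b and b = k, therefore a = k. k = r, so a = r. n = c and g | n, so g | c. Since c | g, c = g. Since c < a, g < a. From a = r, g < r.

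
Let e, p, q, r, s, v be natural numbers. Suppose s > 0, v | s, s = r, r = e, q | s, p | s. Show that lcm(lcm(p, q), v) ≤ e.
Since s = r and r = e, s = e. From p | s and q | s, lcm(p, q) | s. Since v | s, lcm(lcm(p, q), v) | s. s > 0, so lcm(lcm(p, q), v) ≤ s. s = e, so lcm(lcm(p, q), v) ≤ e.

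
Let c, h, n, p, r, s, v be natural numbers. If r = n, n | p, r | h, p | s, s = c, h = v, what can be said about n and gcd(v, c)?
n | gcd(v, c)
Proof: Because r = n and r | h, n | h. Since h = v, n | v. s = c and p | s, so p | c. n | p, so n | c. Since n | v, n | gcd(v, c).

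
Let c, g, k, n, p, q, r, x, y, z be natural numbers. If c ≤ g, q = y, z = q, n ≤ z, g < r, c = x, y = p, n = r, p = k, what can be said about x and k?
x < k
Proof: From q = y and y = p, q = p. Since p = k, q = k. c ≤ g and g < r, hence c < r. z = q and n ≤ z, so n ≤ q. n = r, so r ≤ q. c < r, so c < q. c = x, so x < q. q = k, so x < k.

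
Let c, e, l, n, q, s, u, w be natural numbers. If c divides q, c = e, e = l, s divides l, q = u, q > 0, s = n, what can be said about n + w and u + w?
n + w ≤ u + w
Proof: s = n and s divides l, hence n divides l. c = e and e = l, hence c = l. Since c divides q, l divides q. Since n divides l, n divides q. Since q > 0, n ≤ q. q = u, so n ≤ u. Then n + w ≤ u + w.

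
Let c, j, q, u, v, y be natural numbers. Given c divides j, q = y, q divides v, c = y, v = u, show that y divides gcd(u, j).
From v = u and q divides v, q divides u. From q = y, y divides u. c = y and c divides j, thus y divides j. Since y divides u, y divides gcd(u, j).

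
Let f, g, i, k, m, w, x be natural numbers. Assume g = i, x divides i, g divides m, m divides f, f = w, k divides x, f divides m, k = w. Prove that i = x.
m divides f and f divides m, therefore m = f. Since g divides m, g divides f. Since f = w, g divides w. k = w and k divides x, hence w divides x. g divides w, so g divides x. From g = i, i divides x. Because x divides i, x = i. Then i = x.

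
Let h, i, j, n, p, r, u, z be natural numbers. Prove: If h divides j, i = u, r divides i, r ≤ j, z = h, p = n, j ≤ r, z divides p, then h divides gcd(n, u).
Since z = h and z divides p, h divides p. p = n, so h divides n. r ≤ j and j ≤ r, thus r = j. Since r divides i, j divides i. From i = u, j divides u. Since h divides j, h divides u. Since h divides n, h divides gcd(n, u).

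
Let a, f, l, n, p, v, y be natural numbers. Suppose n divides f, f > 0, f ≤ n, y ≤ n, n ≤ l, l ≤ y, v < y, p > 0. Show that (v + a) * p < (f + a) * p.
From n divides f and f > 0, n ≤ f. Since f ≤ n, n = f. n ≤ l and l ≤ y, hence n ≤ y. Since y ≤ n, y = n. v < y, so v < n. n = f, so v < f. Then v + a < f + a. Combining with p > 0, by multiplying by a positive, (v + a) * p < (f + a) * p.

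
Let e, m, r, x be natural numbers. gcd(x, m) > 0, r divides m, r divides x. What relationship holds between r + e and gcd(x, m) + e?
r + e ≤ gcd(x, m) + e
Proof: r divides x and r divides m, so r divides gcd(x, m). gcd(x, m) > 0, so r ≤ gcd(x, m). Then r + e ≤ gcd(x, m) + e.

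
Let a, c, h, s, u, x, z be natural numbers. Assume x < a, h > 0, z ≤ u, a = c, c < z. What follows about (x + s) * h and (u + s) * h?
(x + s) * h < (u + s) * h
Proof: a = c and x < a, so x < c. Since c < z, x < z. z ≤ u, so x < u. Then x + s < u + s. From h > 0, by multiplying by a positive, (x + s) * h < (u + s) * h.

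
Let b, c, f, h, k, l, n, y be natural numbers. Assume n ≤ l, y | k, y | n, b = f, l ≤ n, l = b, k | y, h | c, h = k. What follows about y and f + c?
y | f + c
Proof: n ≤ l and l ≤ n, hence n = l. Since l = b, n = b. y | n, so y | b. Since b = f, y | f. From k | y and y | k, k = y. h = k and h | c, hence k | c. Since k = y, y | c. Since y | f, y | f + c.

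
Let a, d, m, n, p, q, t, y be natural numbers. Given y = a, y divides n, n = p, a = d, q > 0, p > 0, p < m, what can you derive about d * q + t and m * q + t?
d * q + t < m * q + t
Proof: Because n = p and y divides n, y divides p. y = a, so a divides p. p > 0, so a ≤ p. Since a = d, d ≤ p. Since p < m, d < m. Combining with q > 0, by multiplying by a positive, d * q < m * q. Then d * q + t < m * q + t.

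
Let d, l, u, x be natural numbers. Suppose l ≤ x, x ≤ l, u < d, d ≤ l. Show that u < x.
l ≤ x and x ≤ l, so l = x. u < d and d ≤ l, so u < l. Since l = x, u < x.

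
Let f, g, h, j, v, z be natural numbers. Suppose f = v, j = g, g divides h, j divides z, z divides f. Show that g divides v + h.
Because j divides z and z divides f, j divides f. f = v, so j divides v. Since j = g, g divides v. g divides h, so g divides v + h.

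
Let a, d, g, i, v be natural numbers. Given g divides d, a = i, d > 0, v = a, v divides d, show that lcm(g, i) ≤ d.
v = a and a = i, thus v = i. Since v divides d, i divides d. g divides d, so lcm(g, i) divides d. Since d > 0, lcm(g, i) ≤ d.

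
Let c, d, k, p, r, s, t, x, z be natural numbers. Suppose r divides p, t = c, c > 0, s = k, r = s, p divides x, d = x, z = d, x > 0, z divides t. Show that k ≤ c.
r = s and r divides p, thus s divides p. s = k, so k divides p. Since p divides x, k divides x. x > 0, so k ≤ x. Since z = d and d = x, z = x. t = c and z divides t, therefore z divides c. Since c > 0, z ≤ c. z = x, so x ≤ c. Since k ≤ x, k ≤ c.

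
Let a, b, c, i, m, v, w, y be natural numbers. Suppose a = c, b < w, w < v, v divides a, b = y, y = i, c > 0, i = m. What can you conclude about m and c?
m < c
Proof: Since y = i and i = m, y = m. b < w and w < v, therefore b < v. b = y, so y < v. Since y = m, m < v. Because a = c and v divides a, v divides c. Because c > 0, v ≤ c. Since m < v, m < c.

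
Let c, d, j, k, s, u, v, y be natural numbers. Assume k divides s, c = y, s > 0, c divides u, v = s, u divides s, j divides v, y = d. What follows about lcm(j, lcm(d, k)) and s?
lcm(j, lcm(d, k)) ≤ s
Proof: v = s and j divides v, therefore j divides s. Since c = y and y = d, c = d. Because c divides u and u divides s, c divides s. c = d, so d divides s. k divides s, so lcm(d, k) divides s. Since j divides s, lcm(j, lcm(d, k)) divides s. Since s > 0, lcm(j, lcm(d, k)) ≤ s.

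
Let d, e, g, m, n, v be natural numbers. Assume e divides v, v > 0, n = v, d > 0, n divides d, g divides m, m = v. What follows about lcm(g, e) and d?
lcm(g, e) ≤ d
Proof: m = v and g divides m, therefore g divides v. Since e divides v, lcm(g, e) divides v. v > 0, so lcm(g, e) ≤ v. n divides d and d > 0, so n ≤ d. Because n = v, v ≤ d. lcm(g, e) ≤ v, so lcm(g, e) ≤ d.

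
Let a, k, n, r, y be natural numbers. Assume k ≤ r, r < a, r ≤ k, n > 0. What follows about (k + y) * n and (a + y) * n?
(k + y) * n < (a + y) * n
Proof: r ≤ k and k ≤ r, thus r = k. Since r < a, k < a. Then k + y < a + y. From n > 0, (k + y) * n < (a + y) * n.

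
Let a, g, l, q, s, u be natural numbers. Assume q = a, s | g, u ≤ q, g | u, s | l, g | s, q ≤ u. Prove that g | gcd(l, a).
s | g and g | s, so s = g. s | l, so g | l. u ≤ q and q ≤ u, thus u = q. Since q = a, u = a. From g | u, g | a. Since g | l, g | gcd(l, a).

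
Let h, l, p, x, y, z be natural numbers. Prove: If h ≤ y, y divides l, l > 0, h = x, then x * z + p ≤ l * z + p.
h = x and h ≤ y, therefore x ≤ y. y divides l and l > 0, thus y ≤ l. x ≤ y, so x ≤ l. By multiplying by a non-negative, x * z ≤ l * z. Then x * z + p ≤ l * z + p.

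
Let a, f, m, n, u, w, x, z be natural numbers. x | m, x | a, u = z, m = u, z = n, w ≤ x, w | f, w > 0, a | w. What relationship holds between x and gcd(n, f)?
x | gcd(n, f)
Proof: Since u = z and z = n, u = n. m = u and x | m, therefore x | u. u = n, so x | n. x | a and a | w, hence x | w. Since w > 0, x ≤ w. Because w ≤ x, w = x. Since w | f, x | f. Since x | n, x | gcd(n, f).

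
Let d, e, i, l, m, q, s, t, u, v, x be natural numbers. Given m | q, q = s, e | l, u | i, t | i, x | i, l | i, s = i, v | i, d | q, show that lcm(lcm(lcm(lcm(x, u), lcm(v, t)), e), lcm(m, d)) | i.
x | i and u | i, so lcm(x, u) | i. v | i and t | i, hence lcm(v, t) | i. From lcm(x, u) | i, lcm(lcm(x, u), lcm(v, t)) | i. Because e | l and l | i, e | i. lcm(lcm(x, u), lcm(v, t)) | i, so lcm(lcm(lcm(x, u), lcm(v, t)), e) | i. q = s and s = i, hence q = i. m | q and d | q, therefore lcm(m, d) | q. q = i, so lcm(m, d) | i. lcm(lcm(lcm(x, u), lcm(v, t)), e) | i, so lcm(lcm(lcm(lcm(x, u), lcm(v, t)), e), lcm(m, d)) | i.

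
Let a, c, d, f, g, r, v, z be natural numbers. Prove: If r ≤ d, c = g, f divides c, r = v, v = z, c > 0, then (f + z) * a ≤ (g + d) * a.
f divides c and c > 0, thus f ≤ c. c = g, so f ≤ g. r = v and v = z, so r = z. Because r ≤ d, z ≤ d. f ≤ g, so f + z ≤ g + d. By multiplying by a non-negative, (f + z) * a ≤ (g + d) * a.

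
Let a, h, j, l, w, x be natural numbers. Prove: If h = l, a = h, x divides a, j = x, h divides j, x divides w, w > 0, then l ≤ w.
Since a = h and x divides a, x divides h. Since j = x and h divides j, h divides x. Since x divides h, x = h. x divides w, so h divides w. Because w > 0, h ≤ w. Since h = l, l ≤ w.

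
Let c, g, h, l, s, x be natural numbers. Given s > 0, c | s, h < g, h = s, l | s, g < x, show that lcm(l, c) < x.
Because l | s and c | s, lcm(l, c) | s. Since s > 0, lcm(l, c) ≤ s. h = s and h < g, hence s < g. Since lcm(l, c) ≤ s, lcm(l, c) < g. g < x, so lcm(l, c) < x.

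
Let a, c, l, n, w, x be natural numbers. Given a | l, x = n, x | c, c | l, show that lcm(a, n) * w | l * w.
x | c and c | l, thus x | l. x = n, so n | l. a | l, so lcm(a, n) | l. Then lcm(a, n) * w | l * w.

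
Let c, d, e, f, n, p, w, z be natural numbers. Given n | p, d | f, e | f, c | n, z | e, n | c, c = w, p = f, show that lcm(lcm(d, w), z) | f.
n | c and c | n, so n = c. c = w, so n = w. p = f and n | p, so n | f. n = w, so w | f. d | f, so lcm(d, w) | f. Because z | e and e | f, z | f. Because lcm(d, w) | f, lcm(lcm(d, w), z) | f.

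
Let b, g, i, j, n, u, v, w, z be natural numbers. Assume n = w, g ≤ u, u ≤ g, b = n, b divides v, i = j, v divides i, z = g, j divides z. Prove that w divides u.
Since g ≤ u and u ≤ g, g = u. Since b = n and b divides v, n divides v. i = j and v divides i, therefore v divides j. n divides v, so n divides j. z = g and j divides z, therefore j divides g. Since n divides j, n divides g. g = u, so n divides u. n = w, so w divides u.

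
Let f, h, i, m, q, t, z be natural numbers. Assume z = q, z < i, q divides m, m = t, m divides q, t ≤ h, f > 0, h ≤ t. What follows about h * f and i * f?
h * f < i * f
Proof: q divides m and m divides q, hence q = m. From m = t, q = t. t ≤ h and h ≤ t, thus t = h. Since q = t, q = h. Since z = q, z = h. From z < i, h < i. Using f > 0, by multiplying by a positive, h * f < i * f.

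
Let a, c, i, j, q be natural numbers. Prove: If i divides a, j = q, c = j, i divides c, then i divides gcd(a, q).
Because c = j and i divides c, i divides j. Since j = q, i divides q. i divides a, so i divides gcd(a, q).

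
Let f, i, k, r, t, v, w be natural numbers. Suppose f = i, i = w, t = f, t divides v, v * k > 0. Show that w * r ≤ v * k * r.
f = i and i = w, hence f = w. Since t = f and t divides v, f divides v. f = w, so w divides v. Then w divides v * k. v * k > 0, so w ≤ v * k. By multiplying by a non-negative, w * r ≤ v * k * r.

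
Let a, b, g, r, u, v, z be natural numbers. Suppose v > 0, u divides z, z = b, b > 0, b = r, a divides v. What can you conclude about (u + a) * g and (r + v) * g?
(u + a) * g ≤ (r + v) * g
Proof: From z = b and u divides z, u divides b. b > 0, so u ≤ b. Since b = r, u ≤ r. Since a divides v and v > 0, a ≤ v. Since u ≤ r, u + a ≤ r + v. By multiplying by a non-negative, (u + a) * g ≤ (r + v) * g.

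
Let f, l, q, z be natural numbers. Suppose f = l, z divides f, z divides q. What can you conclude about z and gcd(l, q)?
z divides gcd(l, q)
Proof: Since f = l and z divides f, z divides l. Since z divides q, z divides gcd(l, q).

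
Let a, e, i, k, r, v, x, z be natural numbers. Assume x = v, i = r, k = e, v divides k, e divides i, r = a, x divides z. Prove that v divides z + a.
x = v and x divides z, hence v divides z. Since i = r and r = a, i = a. k = e and v divides k, therefore v divides e. Since e divides i, v divides i. Since i = a, v divides a. Since v divides z, v divides z + a.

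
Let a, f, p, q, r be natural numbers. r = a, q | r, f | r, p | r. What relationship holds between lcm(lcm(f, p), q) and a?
lcm(lcm(f, p), q) | a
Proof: f | r and p | r, so lcm(f, p) | r. Since q | r, lcm(lcm(f, p), q) | r. r = a, so lcm(lcm(f, p), q) | a.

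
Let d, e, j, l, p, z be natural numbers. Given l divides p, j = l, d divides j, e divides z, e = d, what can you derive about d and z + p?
d divides z + p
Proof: From e = d and e divides z, d divides z. From j = l and d divides j, d divides l. l divides p, so d divides p. Because d divides z, d divides z + p.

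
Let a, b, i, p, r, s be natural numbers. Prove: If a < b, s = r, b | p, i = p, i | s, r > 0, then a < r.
i = p and i | s, hence p | s. Since b | p, b | s. s = r, so b | r. Since r > 0, b ≤ r. Since a < b, a < r.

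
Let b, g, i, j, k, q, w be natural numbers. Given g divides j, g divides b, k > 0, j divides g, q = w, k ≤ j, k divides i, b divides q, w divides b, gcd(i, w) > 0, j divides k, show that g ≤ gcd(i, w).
j divides k and k > 0, thus j ≤ k. k ≤ j, so k = j. Since j divides g and g divides j, j = g. Because k = j, k = g. From k divides i, g divides i. q = w and b divides q, hence b divides w. Since w divides b, b = w. Since g divides b, g divides w. Because g divides i, g divides gcd(i, w). Since gcd(i, w) > 0, g ≤ gcd(i, w).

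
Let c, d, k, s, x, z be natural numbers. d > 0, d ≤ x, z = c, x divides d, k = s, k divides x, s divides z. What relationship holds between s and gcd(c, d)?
s divides gcd(c, d)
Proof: z = c and s divides z, thus s divides c. x divides d and d > 0, so x ≤ d. d ≤ x, so x = d. Because k = s and k divides x, s divides x. Because x = d, s divides d. s divides c, so s divides gcd(c, d).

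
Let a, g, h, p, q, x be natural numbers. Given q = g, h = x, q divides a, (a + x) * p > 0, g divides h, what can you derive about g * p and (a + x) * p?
g * p ≤ (a + x) * p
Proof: q = g and q divides a, hence g divides a. From h = x and g divides h, g divides x. Since g divides a, g divides a + x. Then g * p divides (a + x) * p. (a + x) * p > 0, so g * p ≤ (a + x) * p.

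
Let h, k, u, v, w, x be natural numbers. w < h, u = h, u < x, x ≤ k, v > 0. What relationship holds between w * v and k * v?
w * v < k * v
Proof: From u < x and x ≤ k, u < k. Since u = h, h < k. w < h, so w < k. From v > 0, by multiplying by a positive, w * v < k * v.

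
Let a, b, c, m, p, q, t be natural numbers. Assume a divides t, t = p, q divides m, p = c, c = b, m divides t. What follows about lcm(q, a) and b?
lcm(q, a) divides b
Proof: t = p and p = c, hence t = c. Since c = b, t = b. q divides m and m divides t, thus q divides t. a divides t, so lcm(q, a) divides t. t = b, so lcm(q, a) divides b.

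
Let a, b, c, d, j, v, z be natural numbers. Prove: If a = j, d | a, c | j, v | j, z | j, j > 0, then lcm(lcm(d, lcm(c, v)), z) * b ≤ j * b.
a = j and d | a, thus d | j. Because c | j and v | j, lcm(c, v) | j. Since d | j, lcm(d, lcm(c, v)) | j. z | j, so lcm(lcm(d, lcm(c, v)), z) | j. j > 0, so lcm(lcm(d, lcm(c, v)), z) ≤ j. Then lcm(lcm(d, lcm(c, v)), z) * b ≤ j * b.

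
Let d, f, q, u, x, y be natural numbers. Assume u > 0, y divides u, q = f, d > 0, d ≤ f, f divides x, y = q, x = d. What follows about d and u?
d ≤ u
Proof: x = d and f divides x, so f divides d. d > 0, so f ≤ d. Since d ≤ f, f = d. Since y = q and q = f, y = f. y divides u, so f divides u. u > 0, so f ≤ u. Since f = d, d ≤ u.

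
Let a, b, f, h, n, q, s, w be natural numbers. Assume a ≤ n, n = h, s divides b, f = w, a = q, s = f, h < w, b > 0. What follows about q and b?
q < b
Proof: a = q and a ≤ n, thus q ≤ n. Since n = h, q ≤ h. s = f and s divides b, so f divides b. Since b > 0, f ≤ b. Because f = w, w ≤ b. Since h < w, h < b. q ≤ h, so q < b.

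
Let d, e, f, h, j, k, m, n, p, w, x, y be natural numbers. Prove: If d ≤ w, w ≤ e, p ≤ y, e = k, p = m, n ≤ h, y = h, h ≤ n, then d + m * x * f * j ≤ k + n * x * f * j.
From d ≤ w and w ≤ e, d ≤ e. e = k, so d ≤ k. h ≤ n and n ≤ h, hence h = n. Since y = h, y = n. p = m and p ≤ y, thus m ≤ y. Since y = n, m ≤ n. Then m * x ≤ n * x. Then m * x * f ≤ n * x * f. Then m * x * f * j ≤ n * x * f * j. Since d ≤ k, d + m * x * f * j ≤ k + n * x * f * j.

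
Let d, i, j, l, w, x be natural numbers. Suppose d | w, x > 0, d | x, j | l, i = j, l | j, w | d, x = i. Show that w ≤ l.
d | w and w | d, therefore d = w. x = i and i = j, thus x = j. Because j | l and l | j, j = l. x = j, so x = l. d | x and x > 0, thus d ≤ x. Since x = l, d ≤ l. d = w, so w ≤ l.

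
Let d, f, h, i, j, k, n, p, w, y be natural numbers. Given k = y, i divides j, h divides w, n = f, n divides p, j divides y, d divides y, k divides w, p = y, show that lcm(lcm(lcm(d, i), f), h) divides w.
From i divides j and j divides y, i divides y. Since d divides y, lcm(d, i) divides y. Because p = y and n divides p, n divides y. Since n = f, f divides y. lcm(d, i) divides y, so lcm(lcm(d, i), f) divides y. Because k = y and k divides w, y divides w. From lcm(lcm(d, i), f) divides y, lcm(lcm(d, i), f) divides w. h divides w, so lcm(lcm(lcm(d, i), f), h) divides w.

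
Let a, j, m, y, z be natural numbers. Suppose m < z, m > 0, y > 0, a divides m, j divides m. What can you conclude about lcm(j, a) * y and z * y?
lcm(j, a) * y < z * y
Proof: Since j divides m and a divides m, lcm(j, a) divides m. Because m > 0, lcm(j, a) ≤ m. m < z, so lcm(j, a) < z. From y > 0, by multiplying by a positive, lcm(j, a) * y < z * y.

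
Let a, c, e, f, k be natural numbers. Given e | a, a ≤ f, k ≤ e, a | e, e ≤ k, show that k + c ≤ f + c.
a | e and e | a, so a = e. e ≤ k and k ≤ e, hence e = k. a = e, so a = k. a ≤ f, so k ≤ f. Then k + c ≤ f + c.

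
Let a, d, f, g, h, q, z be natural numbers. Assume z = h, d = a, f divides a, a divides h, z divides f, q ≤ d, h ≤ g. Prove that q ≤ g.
d = a and q ≤ d, therefore q ≤ a. z divides f and f divides a, so z divides a. z = h, so h divides a. Since a divides h, h = a. h ≤ g, so a ≤ g. Since q ≤ a, q ≤ g.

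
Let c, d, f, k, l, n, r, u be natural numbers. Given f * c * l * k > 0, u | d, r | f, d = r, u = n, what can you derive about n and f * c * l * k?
n ≤ f * c * l * k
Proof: d = r and u | d, hence u | r. r | f, so u | f. Since u = n, n | f. Then n | f * c. Then n | f * c * l. Then n | f * c * l * k. Since f * c * l * k > 0, n ≤ f * c * l * k.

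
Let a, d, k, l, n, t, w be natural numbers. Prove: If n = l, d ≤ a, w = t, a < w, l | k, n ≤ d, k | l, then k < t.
Since l | k and k | l, l = k. Since n = l, n = k. From n ≤ d and d ≤ a, n ≤ a. Since a < w, n < w. w = t, so n < t. Since n = k, k < t.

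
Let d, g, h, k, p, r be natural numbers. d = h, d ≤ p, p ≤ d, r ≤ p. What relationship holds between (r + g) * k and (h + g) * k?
(r + g) * k ≤ (h + g) * k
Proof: p ≤ d and d ≤ p, thus p = d. Since d = h, p = h. Since r ≤ p, r ≤ h. Then r + g ≤ h + g. By multiplying by a non-negative, (r + g) * k ≤ (h + g) * k.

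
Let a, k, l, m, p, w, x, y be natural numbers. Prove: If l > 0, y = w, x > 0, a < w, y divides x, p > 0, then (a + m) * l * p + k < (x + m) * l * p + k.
Since y = w and y divides x, w divides x. x > 0, so w ≤ x. a < w, so a < x. Then a + m < x + m. Because l > 0, by multiplying by a positive, (a + m) * l < (x + m) * l. Because p > 0, by multiplying by a positive, (a + m) * l * p < (x + m) * l * p. Then (a + m) * l * p + k < (x + m) * l * p + k.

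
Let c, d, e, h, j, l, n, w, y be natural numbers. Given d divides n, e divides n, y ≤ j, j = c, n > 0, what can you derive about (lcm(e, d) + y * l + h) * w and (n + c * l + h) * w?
(lcm(e, d) + y * l + h) * w ≤ (n + c * l + h) * w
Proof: From e divides n and d divides n, lcm(e, d) divides n. n > 0, so lcm(e, d) ≤ n. j = c and y ≤ j, so y ≤ c. By multiplying by a non-negative, y * l ≤ c * l. Then y * l + h ≤ c * l + h. Since lcm(e, d) ≤ n, lcm(e, d) + y * l + h ≤ n + c * l + h. By multiplying by a non-negative, (lcm(e, d) + y * l + h) * w ≤ (n + c * l + h) * w.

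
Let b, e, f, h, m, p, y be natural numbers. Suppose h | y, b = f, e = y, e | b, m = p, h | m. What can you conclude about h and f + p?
h | f + p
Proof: From e = y and e | b, y | b. b = f, so y | f. Since h | y, h | f. m = p and h | m, hence h | p. Because h | f, h | f + p.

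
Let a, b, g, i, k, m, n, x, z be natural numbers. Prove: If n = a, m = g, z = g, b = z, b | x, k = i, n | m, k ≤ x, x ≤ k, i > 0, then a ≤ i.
Since n = a and n | m, a | m. Since m = g, a | g. b = z and z = g, hence b = g. Because x ≤ k and k ≤ x, x = k. b | x, so b | k. Since b = g, g | k. k = i, so g | i. a | g, so a | i. i > 0, so a ≤ i.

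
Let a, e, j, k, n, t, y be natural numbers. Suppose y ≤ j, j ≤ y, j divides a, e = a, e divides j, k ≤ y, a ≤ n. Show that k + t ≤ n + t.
From y ≤ j and j ≤ y, y = j. Since e = a and e divides j, a divides j. j divides a, so j = a. y = j, so y = a. k ≤ y, so k ≤ a. Because a ≤ n, k ≤ n. Then k + t ≤ n + t.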